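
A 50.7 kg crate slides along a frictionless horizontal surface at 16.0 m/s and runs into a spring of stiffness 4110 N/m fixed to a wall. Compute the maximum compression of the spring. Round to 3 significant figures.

x = 1.78 m

At max compression the crate is momentarily at rest: ½mv² = ½kx²
x = v√(m/k) = 16.0 × √(50.7/4110) = 1.777 m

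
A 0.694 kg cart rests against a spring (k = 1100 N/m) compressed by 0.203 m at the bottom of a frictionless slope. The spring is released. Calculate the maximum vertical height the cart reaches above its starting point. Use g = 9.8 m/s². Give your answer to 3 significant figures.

h = 3.33 m

Energy conservation from release to the highest point: ½kx² = mgh
h = kx²/(2mg) = (1100)(0.203)²/(2 × 0.694 × 9.8) = 3.332 m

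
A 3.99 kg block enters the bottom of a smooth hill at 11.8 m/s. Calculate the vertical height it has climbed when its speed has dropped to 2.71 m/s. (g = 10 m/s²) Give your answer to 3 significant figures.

h = 6.59 m

Conservation of energy: ½mv₁² = ½mv₂² + mgh
h = (v₁² − v₂²)/(2g) = (11.8² − 2.71²)/(2 × 10) = 6.595 m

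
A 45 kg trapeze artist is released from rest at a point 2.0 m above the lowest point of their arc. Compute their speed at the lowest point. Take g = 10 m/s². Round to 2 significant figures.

v = 6.3 m/s

By conservation of mechanical energy, mgh = ½mv²
v = √(2gh) = √(2 × 10 × 2.0) = √40.000 = 6.325 m/s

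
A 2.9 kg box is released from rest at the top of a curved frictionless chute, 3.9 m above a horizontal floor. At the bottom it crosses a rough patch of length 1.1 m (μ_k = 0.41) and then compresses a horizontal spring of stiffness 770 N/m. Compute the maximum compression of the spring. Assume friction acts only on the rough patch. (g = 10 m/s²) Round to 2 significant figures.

x = 0.51 m

Initial energy: E₁ = mgh = (2.9)(10)(3.9) = 113.10 J
Friction removes W_f = μ_k mg d = (0.41)(2.9)(10)(1.1) = 13.08 J
Energy reaching the spring: E = 113.10 − 13.08 = 100.02 J
At max compression ½kx² = E ⇒ x = √(2E/k) = √(2 × 100.02/770) = 0.5097 m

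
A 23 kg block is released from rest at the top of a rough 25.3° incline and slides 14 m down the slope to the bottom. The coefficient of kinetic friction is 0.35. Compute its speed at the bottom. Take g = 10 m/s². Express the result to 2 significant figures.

v = 5.6 m/s

Taking the bottom as reference, mgh = ½mv² + μ_k N L with h = L sinθ, N = mg cosθ:
mgh = mgL sinθ = (23)(10)(14)sin25.3° = 1376.1 J
W_f = μ_k mg cosθ · L = (0.35)(23)(10)cos25.3°·14 = 1019 J
½mv² = 1376.1 − 1019 = 357.19 J
v = √(2 × 357.19/23) = 5.573 m/s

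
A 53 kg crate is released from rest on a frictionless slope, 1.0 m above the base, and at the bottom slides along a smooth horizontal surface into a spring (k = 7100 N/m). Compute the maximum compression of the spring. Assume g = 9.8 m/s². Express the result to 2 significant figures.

At max compression the crate is momentarily at rest: mgh = ½kx²
x = √(2mgh/k) = √(2 × 53 × 9.8 × 1.0 / 7100) = 0.3825 m

x = 0.38 m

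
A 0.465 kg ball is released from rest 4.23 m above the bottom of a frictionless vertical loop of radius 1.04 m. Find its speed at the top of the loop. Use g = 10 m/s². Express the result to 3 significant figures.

v = 6.56 m/s

Energy conservation: mgh = ½mv_top² + mg(2r)
v_top² = 2g(h − 2r) = 2(10)(4.23 − 2.080) = 43.00
v_top = 6.557 m/s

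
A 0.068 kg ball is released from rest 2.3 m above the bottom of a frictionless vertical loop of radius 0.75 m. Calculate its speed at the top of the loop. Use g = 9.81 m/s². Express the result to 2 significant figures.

v = 4.0 m/s

Energy conservation: mgh = ½mv_top² + mg(2r)
v_top² = 2g(h − 2r) = 2(9.81)(2.3 − 1.500) = 15.70
v_top = 3.962 m/s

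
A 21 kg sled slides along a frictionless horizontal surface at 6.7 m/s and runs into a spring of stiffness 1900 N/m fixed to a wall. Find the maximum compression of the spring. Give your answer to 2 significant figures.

At max compression the sled is momentarily at rest: ½mv² = ½kx²
x = v√(m/k) = 6.7 × √(21/1900) = 0.7044 m

x = 0.70 m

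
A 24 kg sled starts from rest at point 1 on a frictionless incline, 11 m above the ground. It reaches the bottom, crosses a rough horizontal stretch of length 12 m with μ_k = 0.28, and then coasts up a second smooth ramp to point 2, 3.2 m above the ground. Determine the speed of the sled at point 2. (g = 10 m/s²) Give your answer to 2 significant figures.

v = 9.4 m/s

Energy at 1: mgh₁ = (24)(10)(11) = 2640.0 J
Friction loss: W_f = μ_k mg d = 806.4 J
At 2: ½mv² + mgh₂ = mgh₁ − W_f
½mv² = 2640.0 − 806.4 − 768.00 = 1065.6 J
v = √(2 × 1065.6/24) = 9.423 m/s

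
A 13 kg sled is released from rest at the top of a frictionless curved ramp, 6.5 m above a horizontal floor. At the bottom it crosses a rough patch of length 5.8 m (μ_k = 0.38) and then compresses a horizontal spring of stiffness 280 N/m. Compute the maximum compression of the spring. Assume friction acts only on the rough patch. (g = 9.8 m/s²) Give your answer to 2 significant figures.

x = 2.0 m

Initial energy: E₁ = mgh = (13)(9.8)(6.5) = 828.10 J
Friction removes W_f = μ_k mg d = (0.38)(13)(9.8)(5.8) = 280.8 J
Energy reaching the spring: E = 828.10 − 280.8 = 547.31 J
At max compression ½kx² = E ⇒ x = √(2E/k) = √(2 × 547.31/280) = 1.977 m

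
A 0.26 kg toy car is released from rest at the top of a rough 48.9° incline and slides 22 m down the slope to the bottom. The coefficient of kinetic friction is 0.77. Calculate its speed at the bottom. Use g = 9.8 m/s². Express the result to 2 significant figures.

v = 10 m/s

Energy: mgh = ½mv² + W_f, with h = L sinθ and W_f = μ_k (mg cosθ) L
mgh = mgL sinθ = (0.26)(9.8)(22)sin48.9° = 42.242 J
W_f = μ_k mg cosθ · L = (0.77)(0.26)(9.8)cos48.9°·22 = 28.37 J
½mv² = 42.242 − 28.37 = 13.867 J
v = √(2 × 13.867/0.26) = 10.33 m/s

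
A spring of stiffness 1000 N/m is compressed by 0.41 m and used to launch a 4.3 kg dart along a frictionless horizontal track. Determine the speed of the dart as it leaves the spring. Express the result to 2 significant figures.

v = 6.3 m/s

Spring PE converts entirely to kinetic energy: ½kx² = ½mv²
v = x√(k/m) = 0.41 × √(1000/4.3) = 6.252 m/s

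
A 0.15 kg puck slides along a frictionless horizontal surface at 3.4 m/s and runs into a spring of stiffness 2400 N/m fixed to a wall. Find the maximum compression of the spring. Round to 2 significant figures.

At max compression the puck is momentarily at rest: ½mv² = ½kx²
x = v√(m/k) = 3.4 × √(0.15/2400) = 0.02688 m

x = 0.027 m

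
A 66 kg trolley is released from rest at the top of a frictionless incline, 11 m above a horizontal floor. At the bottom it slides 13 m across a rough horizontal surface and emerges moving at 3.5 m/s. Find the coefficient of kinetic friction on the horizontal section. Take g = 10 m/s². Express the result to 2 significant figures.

Energy bookkeeping (friction removes W_f = μ_k N d):
mgh = ½mv² + μ_k m g d
mgh = 7260.0 J; ½mv² = 404.25 J
W_f = 7260.0 − 404.25 = 6856 J
μ_k = W_f/(mg·d) = 6856/(660.0 × 13) = 0.7990

μ_k = 0.80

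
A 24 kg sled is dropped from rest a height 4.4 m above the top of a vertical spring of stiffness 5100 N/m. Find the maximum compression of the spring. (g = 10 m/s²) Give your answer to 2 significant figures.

Let x be the compression. The total drop is H + x, and the sled is instantaneously at rest at max compression, so energy conservation gives:
mg(H + x) = ½kx²
½(5100)x² − (24)(10)x − (24)(10)(4.4) = 0
2550x² − 240.0x − 1056 = 0
x = [240.0 + √(57600 + 1.0771e+07)]/(2 × 2550) = 0.6923 m

x = 0.69 m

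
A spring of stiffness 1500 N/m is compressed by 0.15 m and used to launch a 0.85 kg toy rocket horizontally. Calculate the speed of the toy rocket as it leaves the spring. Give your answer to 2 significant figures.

Conservation of energy: ½kx² = ½mv²
v = x√(k/m) = 0.15 × √(1500/0.85) = 6.301 m/s

v = 6.3 m/s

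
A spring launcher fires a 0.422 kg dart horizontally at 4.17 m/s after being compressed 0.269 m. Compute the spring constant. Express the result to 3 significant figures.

k = 101 N/m

Spring PE at full compression equals KE at release: ½kx² = ½mv²
k = mv²/x² = (0.422)(4.17)²/(0.269)² = 101.4 N/m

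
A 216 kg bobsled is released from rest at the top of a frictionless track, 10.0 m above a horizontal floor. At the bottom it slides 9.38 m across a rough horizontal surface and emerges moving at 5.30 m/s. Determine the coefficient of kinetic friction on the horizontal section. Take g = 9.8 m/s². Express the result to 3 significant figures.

μ_k = 0.913

Applying the work–energy principle:
mgh = ½mv² + μ_k m g d
mgh = 21168 J; ½mv² = 3033.7 J
W_f = 21168 − 3033.7 = 18134 J
μ_k = W_f/(mg·d) = 18134/(2117 × 9.38) = 0.9133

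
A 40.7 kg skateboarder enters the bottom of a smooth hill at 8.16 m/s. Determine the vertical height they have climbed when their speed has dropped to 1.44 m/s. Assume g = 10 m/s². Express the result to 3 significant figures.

h = 3.23 m

Energy balance between the two points: ½mv₁² = ½mv₂² + mgh
h = (v₁² − v₂²)/(2g) = (8.16² − 1.44²)/(2 × 10) = 3.226 m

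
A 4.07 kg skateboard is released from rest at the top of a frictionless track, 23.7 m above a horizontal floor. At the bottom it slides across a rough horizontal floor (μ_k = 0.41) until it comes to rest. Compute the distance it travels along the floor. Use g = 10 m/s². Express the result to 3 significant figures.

Applying the work–energy principle:
At rest all PE has been dissipated by friction: mgh = μ_k m g d
d = h/μ_k = 23.7/0.41 = 57.80 m

d = 57.8 m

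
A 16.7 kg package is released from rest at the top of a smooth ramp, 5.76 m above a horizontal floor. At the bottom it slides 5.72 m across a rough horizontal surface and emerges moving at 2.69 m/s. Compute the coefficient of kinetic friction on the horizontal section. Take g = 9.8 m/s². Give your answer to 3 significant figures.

μ_k = 0.942

Energy bookkeeping (friction removes W_f = μ_k N d):
mgh = ½mv² + μ_k m g d
mgh = 942.68 J; ½mv² = 60.421 J
W_f = 942.68 − 60.421 = 882.3 J
μ_k = W_f/(mg·d) = 882.3/(163.7 × 5.72) = 0.9424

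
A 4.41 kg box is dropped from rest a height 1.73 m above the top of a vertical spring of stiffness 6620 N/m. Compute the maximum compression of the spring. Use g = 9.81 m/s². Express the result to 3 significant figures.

x = 0.157 m

Let x be the compression. The total drop is H + x, and the box is instantaneously at rest at max compression, so energy conservation gives:
mg(H + x) = ½kx²
½(6620)x² − (4.41)(9.81)x − (4.41)(9.81)(1.73) = 0
3310x² − 43.26x − 74.84 = 0
x = [43.26 + √(1872 + 990927)]/(2 × 3310) = 0.1570 m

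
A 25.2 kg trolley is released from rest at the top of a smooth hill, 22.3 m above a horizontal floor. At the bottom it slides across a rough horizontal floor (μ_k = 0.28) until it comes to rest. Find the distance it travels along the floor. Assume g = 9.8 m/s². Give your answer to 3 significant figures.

d = 79.6 m

Energy at the top = energy at the end + work done against friction:
At rest all PE has been dissipated by friction: mgh = μ_k m g d
d = h/μ_k = 22.3/0.28 = 79.64 m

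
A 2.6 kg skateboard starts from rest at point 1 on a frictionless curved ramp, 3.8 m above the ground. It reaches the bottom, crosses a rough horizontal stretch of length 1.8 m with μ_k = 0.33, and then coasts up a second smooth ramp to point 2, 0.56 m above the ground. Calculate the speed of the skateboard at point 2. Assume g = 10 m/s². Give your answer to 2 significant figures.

Energy at 1: mgh₁ = (2.6)(10)(3.8) = 98.800 J
Friction loss: W_f = μ_k mg d = 15.44 J
At 2: ½mv² + mgh₂ = mgh₁ − W_f
½mv² = 98.800 − 15.44 − 14.560 = 68.796 J
v = √(2 × 68.796/2.6) = 7.275 m/s

v = 7.3 m/s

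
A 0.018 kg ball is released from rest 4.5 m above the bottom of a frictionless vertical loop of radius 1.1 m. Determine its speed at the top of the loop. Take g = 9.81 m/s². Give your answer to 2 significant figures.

v = 6.7 m/s

Energy conservation: mgh = ½mv_top² + mg(2r)
v_top² = 2g(h − 2r) = 2(9.81)(4.5 − 2.200) = 45.13
v_top = 6.718 m/s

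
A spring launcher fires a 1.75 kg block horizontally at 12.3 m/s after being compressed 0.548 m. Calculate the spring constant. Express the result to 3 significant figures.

k = 882 N/m

Energy stored in the spring equals the launch KE: ½kx² = ½mv²
k = mv²/x² = (1.75)(12.3)²/(0.548)² = 881.6 N/m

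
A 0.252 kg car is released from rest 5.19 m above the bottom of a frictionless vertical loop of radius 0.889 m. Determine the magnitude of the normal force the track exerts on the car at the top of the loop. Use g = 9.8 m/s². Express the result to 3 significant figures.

N = 16.5 N

Energy from release to top (height 2r): mgh = ½mv_top² + mg(2r)
v_top² = 2g(h − 2r) = 2(9.8)(5.19 − 1.778) = 66.875 m²/s²
At the top, both N and weight point toward the centre: N + mg = mv_top²/r
N = m(v_top²/r − g) = 0.252(66.875/0.889 − 9.8) = 16.49 N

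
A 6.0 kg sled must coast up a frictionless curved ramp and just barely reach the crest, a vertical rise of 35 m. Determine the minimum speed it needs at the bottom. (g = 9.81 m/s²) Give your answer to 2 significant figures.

v = 26 m/s

At the top it is momentarily at rest, so all KE converts to PE: ½mv² = mgh
v = √(2gh) = √(2 × 9.81 × 35) = 26.20 m/s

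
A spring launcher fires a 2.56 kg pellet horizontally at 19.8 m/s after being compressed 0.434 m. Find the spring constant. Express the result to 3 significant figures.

k = 5330 N/m

½kx² = ½mv²
k = mv²/x² = (2.56)(19.8)²/(0.434)² = 5328 N/m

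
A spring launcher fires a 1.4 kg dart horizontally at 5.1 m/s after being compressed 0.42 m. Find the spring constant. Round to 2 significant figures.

k = 210 N/m

Spring PE at full compression equals KE at release: ½kx² = ½mv²
k = mv²/x² = (1.4)(5.1)²/(0.42)² = 206.4 N/m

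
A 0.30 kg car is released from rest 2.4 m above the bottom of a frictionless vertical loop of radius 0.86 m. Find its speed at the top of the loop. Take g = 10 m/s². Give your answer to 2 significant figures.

v = 3.7 m/s

Energy conservation: mgh = ½mv_top² + mg(2r)
v_top² = 2g(h − 2r) = 2(10)(2.4 − 1.720) = 13.60
v_top = 3.688 m/s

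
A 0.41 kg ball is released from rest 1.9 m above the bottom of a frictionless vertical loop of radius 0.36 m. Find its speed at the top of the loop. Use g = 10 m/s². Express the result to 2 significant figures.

v = 4.9 m/s

Energy conservation: mgh = ½mv_top² + mg(2r)
v_top² = 2g(h − 2r) = 2(10)(1.9 − 0.7200) = 23.60
v_top = 4.858 m/s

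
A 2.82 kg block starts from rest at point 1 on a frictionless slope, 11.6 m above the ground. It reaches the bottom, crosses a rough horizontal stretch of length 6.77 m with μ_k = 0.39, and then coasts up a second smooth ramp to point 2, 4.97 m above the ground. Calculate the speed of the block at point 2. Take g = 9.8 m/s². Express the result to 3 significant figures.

Energy at 1: mgh₁ = (2.82)(9.8)(11.6) = 320.58 J
Friction loss: W_f = μ_k mg d = 72.97 J
At 2: ½mv² + mgh₂ = mgh₁ − W_f
½mv² = 320.58 − 72.97 − 137.35 = 110.26 J
v = √(2 × 110.26/2.82) = 8.843 m/s

v = 8.84 m/s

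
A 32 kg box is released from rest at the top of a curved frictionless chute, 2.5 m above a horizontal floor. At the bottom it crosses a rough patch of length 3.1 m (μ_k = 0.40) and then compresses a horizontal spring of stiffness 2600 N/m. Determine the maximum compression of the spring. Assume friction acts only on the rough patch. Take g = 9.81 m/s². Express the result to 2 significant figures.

x = 0.55 m

Initial energy: E₁ = mgh = (32)(9.81)(2.5) = 784.80 J
Friction removes W_f = μ_k mg d = (0.40)(32)(9.81)(3.1) = 389.3 J
Energy reaching the spring: E = 784.80 − 389.3 = 395.54 J
At max compression ½kx² = E ⇒ x = √(2E/k) = √(2 × 395.54/2600) = 0.5516 m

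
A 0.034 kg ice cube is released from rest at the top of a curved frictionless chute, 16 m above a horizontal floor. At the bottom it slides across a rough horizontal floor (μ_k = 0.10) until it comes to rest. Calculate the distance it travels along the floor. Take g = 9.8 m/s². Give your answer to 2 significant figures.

d = 160 m

Energy at the top = energy at the end + work done against friction:
At rest all PE has been dissipated by friction: mgh = μ_k m g d
d = h/μ_k = 16/0.10 = 160.0 m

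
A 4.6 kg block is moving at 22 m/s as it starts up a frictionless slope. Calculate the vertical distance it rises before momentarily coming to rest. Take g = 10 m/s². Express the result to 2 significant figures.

h = 24 m

By energy conservation, ½mv² = mgh
h = v²/(2g) = 22²/(2 × 10) = 24.20 m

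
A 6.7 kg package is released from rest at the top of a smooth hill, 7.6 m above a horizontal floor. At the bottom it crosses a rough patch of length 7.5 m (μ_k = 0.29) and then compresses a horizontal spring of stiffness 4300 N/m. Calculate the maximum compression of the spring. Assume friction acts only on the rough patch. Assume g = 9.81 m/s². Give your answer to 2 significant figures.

Initial energy: E₁ = mgh = (6.7)(9.81)(7.6) = 499.53 J
Friction removes W_f = μ_k mg d = (0.29)(6.7)(9.81)(7.5) = 143.0 J
Energy reaching the spring: E = 499.53 − 143.0 = 356.57 J
At max compression ½kx² = E ⇒ x = √(2E/k) = √(2 × 356.57/4300) = 0.4072 m

x = 0.41 m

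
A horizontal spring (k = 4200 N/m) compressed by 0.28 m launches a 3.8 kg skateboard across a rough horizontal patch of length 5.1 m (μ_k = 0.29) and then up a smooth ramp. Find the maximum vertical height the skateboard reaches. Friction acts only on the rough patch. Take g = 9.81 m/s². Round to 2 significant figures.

Spring energy: E₀ = ½kx² = ½(4200)(0.28)² = 164.64 J
Friction: W_f = μ_k mg d = (0.29)(3.8)(9.81)(5.1) = 55.13 J
Energy at base of ramp: E = 164.64 − 55.13 = 109.51 J
At max height all remaining energy is PE: mgh = E ⇒ h = E/(mg) = 109.51/(3.8 × 9.81) = 2.938 m

h = 2.9 m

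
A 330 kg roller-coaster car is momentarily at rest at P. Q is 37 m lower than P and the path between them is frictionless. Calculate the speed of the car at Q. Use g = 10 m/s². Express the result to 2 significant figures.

Energy conservation between the two points: mgh = ½mv²
The mass cancels from both sides.
v = √(2gh) = √(2 × 10 × 37) = √740.00 = 27.20 m/s

v = 27 m/s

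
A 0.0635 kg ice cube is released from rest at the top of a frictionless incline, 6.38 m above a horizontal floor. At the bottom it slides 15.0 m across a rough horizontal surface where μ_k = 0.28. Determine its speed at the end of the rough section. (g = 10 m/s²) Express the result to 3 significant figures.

Energy bookkeeping (friction removes W_f = μ_k N d):
mgh = ½mv² + μ_k m g d
W_f = μ_k mg d = (0.28)(0.0635)(10)(15.0) = 2.667 J
½mv² = mgh − W_f = 4.0513 − 2.667 = 1.3843 J
v = √(2 × 1.3843/0.0635) = 6.603 m/s

v = 6.60 m/s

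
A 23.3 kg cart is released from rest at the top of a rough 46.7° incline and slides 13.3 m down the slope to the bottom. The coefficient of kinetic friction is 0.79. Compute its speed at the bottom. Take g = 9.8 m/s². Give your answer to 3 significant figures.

v = 6.96 m/s

Energy: mgh = ½mv² + W_f, with h = L sinθ and W_f = μ_k (mg cosθ) L
mgh = mgL sinθ = (23.3)(9.8)(13.3)sin46.7° = 2210.2 J
W_f = μ_k mg cosθ · L = (0.79)(23.3)(9.8)cos46.7°·13.3 = 1645 J
½mv² = 2210.2 − 1645 = 564.80 J
v = √(2 × 564.80/23.3) = 6.963 m/s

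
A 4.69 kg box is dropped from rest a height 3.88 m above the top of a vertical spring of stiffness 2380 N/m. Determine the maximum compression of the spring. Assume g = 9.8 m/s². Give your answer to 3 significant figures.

Let x be the compression. The total drop is H + x, and the box is instantaneously at rest at max compression, so energy conservation gives:
mg(H + x) = ½kx²
½(2380)x² − (4.69)(9.8)x − (4.69)(9.8)(3.88) = 0
1190x² − 45.96x − 178.3 = 0
x = [45.96 + √(2113 + 848863)]/(2 × 1190) = 0.4069 m

x = 0.407 m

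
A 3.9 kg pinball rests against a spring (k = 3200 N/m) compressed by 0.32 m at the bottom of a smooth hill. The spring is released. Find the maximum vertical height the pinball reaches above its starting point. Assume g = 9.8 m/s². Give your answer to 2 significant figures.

At maximum height the pinball is at rest, so ½kx² = mgh
h = kx²/(2mg) = (3200)(0.32)²/(2 × 3.9 × 9.8) = 4.287 m

h = 4.3 m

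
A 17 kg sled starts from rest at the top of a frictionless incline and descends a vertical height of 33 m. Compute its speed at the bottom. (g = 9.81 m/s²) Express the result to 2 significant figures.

v = 25 m/s

Equating total energy at the two states: mgh = ½mv²
v = √(2gh) = √(2 × 9.81 × 33) = √647.46 = 25.45 m/s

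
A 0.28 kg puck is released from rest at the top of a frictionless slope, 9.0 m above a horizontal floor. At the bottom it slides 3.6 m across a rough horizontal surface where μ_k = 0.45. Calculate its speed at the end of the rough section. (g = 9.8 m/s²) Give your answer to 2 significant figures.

Energy bookkeeping (friction removes W_f = μ_k N d):
mgh = ½mv² + μ_k m g d
W_f = μ_k mg d = (0.45)(0.28)(9.8)(3.6) = 4.445 J
½mv² = mgh − W_f = 24.696 − 4.445 = 20.251 J
v = √(2 × 20.251/0.28) = 12.03 m/s

v = 12 m/s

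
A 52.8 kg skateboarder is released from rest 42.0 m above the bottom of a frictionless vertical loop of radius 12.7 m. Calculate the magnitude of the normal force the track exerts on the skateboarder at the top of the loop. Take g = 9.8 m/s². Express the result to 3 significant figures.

Energy from release to top (height 2r): mgh = ½mv_top² + mg(2r)
v_top² = 2g(h − 2r) = 2(9.8)(42.0 − 25.40) = 325.36 m²/s²
At the top, both N and weight point toward the centre: N + mg = mv_top²/r
N = m(v_top²/r − g) = 52.8(325.36/12.7 − 9.8) = 835.2 N

N = 835 N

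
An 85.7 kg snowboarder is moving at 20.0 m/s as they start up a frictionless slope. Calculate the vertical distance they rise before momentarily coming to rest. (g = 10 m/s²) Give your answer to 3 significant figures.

h = 20.0 m

By energy conservation, ½mv² = mgh
h = v²/(2g) = 20.0²/(2 × 10) = 20.00 m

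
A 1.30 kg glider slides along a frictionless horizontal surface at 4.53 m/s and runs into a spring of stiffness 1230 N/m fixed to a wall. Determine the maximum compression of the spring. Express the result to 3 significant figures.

Conservation of energy between contact and max compression: ½mv² = ½kx²
x = v√(m/k) = 4.53 × √(1.30/1230) = 0.1473 m

x = 0.147 m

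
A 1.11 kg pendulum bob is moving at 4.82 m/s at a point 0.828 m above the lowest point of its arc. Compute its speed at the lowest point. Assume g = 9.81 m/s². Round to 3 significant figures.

Mechanical energy is conserved (no friction): ½mv₀² + mgh = ½mv²
v² = v₀² + 2gh = (4.82)² + 2(9.81)(0.828) = 39.478
v = √39.478 = 6.283 m/s

v = 6.28 m/s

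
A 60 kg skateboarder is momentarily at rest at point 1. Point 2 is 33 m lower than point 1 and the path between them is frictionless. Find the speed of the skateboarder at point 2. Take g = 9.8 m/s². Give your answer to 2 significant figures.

Mechanical energy is conserved (no friction): mgh = ½mv²
v = √(2gh) = √(2 × 9.8 × 33) = √646.80 = 25.43 m/s

v = 25 m/s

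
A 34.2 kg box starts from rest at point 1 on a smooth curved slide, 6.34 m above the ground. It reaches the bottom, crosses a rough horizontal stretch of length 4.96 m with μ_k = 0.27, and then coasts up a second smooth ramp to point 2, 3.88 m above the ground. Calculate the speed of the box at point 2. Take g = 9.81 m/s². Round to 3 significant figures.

v = 4.69 m/s

Energy at 1: mgh₁ = (34.2)(9.81)(6.34) = 2127.1 J
Friction loss: W_f = μ_k mg d = 449.3 J
At 2: ½mv² + mgh₂ = mgh₁ − W_f
½mv² = 2127.1 − 449.3 − 1301.7 = 376.03 J
v = √(2 × 376.03/34.2) = 4.689 m/s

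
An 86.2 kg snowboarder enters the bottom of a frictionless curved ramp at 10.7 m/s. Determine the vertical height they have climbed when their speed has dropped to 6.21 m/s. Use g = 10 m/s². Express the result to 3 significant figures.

h = 3.80 m

Energy balance between the two points: ½mv₁² = ½mv₂² + mgh
h = (v₁² − v₂²)/(2g) = (10.7² − 6.21²)/(2 × 10) = 3.796 m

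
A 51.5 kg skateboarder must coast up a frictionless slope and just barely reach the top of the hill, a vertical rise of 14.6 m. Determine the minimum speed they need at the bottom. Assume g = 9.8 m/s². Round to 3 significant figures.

v = 16.9 m/s

At the top they are momentarily at rest, so all KE converts to PE: ½mv² = mgh
v = √(2gh) = √(2 × 9.8 × 14.6) = 16.92 m/s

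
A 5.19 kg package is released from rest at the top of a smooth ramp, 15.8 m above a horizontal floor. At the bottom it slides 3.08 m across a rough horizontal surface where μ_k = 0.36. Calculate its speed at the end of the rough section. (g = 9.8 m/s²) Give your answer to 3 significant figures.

v = 17.0 m/s

Applying the work–energy principle:
mgh = ½mv² + μ_k m g d
W_f = μ_k mg d = (0.36)(5.19)(9.8)(3.08) = 56.40 J
½mv² = mgh − W_f = 803.62 − 56.40 = 747.22 J
v = √(2 × 747.22/5.19) = 16.97 m/s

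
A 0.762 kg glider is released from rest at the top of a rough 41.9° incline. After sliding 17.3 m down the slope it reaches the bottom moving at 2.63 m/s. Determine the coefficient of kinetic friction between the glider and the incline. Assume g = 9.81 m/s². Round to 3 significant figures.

μ_k = 0.870

The energy dissipated by friction is the PE lost minus the KE gained:
mgL sinθ = 86.365 J; ½mv² = 2.6353 J
W_f = 86.365 − 2.6353 = 83.73 J
μ_k = W_f/(mg cosθ · L) = 83.73/(5.564 × 17.3) = 0.8699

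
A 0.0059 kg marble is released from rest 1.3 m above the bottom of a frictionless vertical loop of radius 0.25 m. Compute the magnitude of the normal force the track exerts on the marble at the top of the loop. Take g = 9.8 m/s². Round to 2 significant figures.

Energy from release to top (height 2r): mgh = ½mv_top² + mg(2r)
v_top² = 2g(h − 2r) = 2(9.8)(1.3 − 0.5000) = 15.680 m²/s²
At the top, both N and weight point toward the centre: N + mg = mv_top²/r
N = m(v_top²/r − g) = 0.0059(15.680/0.25 − 9.8) = 0.3122 N

N = 0.31 N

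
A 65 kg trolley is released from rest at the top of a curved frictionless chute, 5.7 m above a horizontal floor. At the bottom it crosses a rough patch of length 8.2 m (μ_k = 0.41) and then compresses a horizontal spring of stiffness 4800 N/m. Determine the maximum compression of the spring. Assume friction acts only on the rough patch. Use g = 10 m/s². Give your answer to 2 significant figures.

Initial energy: E₁ = mgh = (65)(10)(5.7) = 3705.0 J
Friction removes W_f = μ_k mg d = (0.41)(65)(10)(8.2) = 2185 J
Energy reaching the spring: E = 3705.0 − 2185 = 1519.7 J
At max compression ½kx² = E ⇒ x = √(2E/k) = √(2 × 1519.7/4800) = 0.7957 m

x = 0.80 m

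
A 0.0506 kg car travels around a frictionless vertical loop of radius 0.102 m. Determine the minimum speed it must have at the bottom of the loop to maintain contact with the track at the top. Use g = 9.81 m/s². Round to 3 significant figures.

v = 2.24 m/s

At the top: mg = mv_top²/r ⇒ v_top² = gr = 1.001 m²/s²
Energy from bottom to top (height 2r): ½mv_bot² = ½mv_top² + mg(2r)
v_bot² = gr + 4gr = 5gr = 5.003
v_bot = √(5gr) = 2.237 m/s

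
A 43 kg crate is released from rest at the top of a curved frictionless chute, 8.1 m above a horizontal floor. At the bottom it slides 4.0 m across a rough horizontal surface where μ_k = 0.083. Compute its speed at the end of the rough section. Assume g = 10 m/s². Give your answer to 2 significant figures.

Applying the work–energy principle:
mgh = ½mv² + μ_k m g d
W_f = μ_k mg d = (0.083)(43)(10)(4.0) = 142.8 J
½mv² = mgh − W_f = 3483.0 − 142.8 = 3340.2 J
v = √(2 × 3340.2/43) = 12.46 m/s

v = 12 m/s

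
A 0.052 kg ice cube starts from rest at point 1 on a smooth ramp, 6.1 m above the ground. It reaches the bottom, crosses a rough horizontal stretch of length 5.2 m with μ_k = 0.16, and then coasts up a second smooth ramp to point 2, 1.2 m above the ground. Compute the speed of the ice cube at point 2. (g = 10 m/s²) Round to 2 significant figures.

Energy at 1: mgh₁ = (0.052)(10)(6.1) = 3.1720 J
Friction loss: W_f = μ_k mg d = 0.4326 J
At 2: ½mv² + mgh₂ = mgh₁ − W_f
½mv² = 3.1720 − 0.4326 − 0.62400 = 2.1154 J
v = √(2 × 2.1154/0.052) = 9.020 m/s

v = 9.0 m/s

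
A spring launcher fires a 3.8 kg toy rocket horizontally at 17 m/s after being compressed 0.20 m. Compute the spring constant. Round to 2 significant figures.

Energy stored in the spring equals the launch KE: ½kx² = ½mv²
k = mv²/x² = (3.8)(17)²/(0.20)² = 27455 N/m

k = 27000 N/m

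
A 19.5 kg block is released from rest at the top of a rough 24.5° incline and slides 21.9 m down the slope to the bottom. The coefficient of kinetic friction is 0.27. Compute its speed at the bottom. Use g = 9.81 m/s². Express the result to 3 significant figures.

v = 8.52 m/s

Work–energy: mg(L sinθ) − μ_k(mg cosθ)L = ½mv²
mgh = mgL sinθ = (19.5)(9.81)(21.9)sin24.5° = 1737.3 J
W_f = μ_k mg cosθ · L = (0.27)(19.5)(9.81)cos24.5°·21.9 = 1029 J
½mv² = 1737.3 − 1029 = 708.02 J
v = √(2 × 708.02/19.5) = 8.522 m/s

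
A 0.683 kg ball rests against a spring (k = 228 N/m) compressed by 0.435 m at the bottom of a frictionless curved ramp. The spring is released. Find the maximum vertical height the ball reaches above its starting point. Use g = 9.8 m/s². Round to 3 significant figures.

At maximum height the ball is at rest, so ½kx² = mgh
h = kx²/(2mg) = (228)(0.435)²/(2 × 0.683 × 9.8) = 3.223 m

h = 3.22 m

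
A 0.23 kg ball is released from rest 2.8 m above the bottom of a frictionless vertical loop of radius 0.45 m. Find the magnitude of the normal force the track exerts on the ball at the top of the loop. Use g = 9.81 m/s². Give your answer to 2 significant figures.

Energy from release to top (height 2r): mgh = ½mv_top² + mg(2r)
v_top² = 2g(h − 2r) = 2(9.81)(2.8 − 0.9000) = 37.278 m²/s²
At the top, both N and weight point toward the centre: N + mg = mv_top²/r
N = m(v_top²/r − g) = 0.23(37.278/0.45 − 9.81) = 16.80 N

N = 17 N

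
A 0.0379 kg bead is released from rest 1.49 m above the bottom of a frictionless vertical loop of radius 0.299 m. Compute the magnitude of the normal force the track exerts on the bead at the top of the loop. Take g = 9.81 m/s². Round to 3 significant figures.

Energy from release to top (height 2r): mgh = ½mv_top² + mg(2r)
v_top² = 2g(h − 2r) = 2(9.81)(1.49 − 0.5980) = 17.501 m²/s²
At the top, both N and weight point toward the centre: N + mg = mv_top²/r
N = m(v_top²/r − g) = 0.0379(17.501/0.299 − 9.81) = 1.847 N

N = 1.85 N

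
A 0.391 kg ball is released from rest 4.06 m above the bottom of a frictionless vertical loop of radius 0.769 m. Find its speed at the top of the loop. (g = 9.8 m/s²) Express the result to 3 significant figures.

Energy conservation: mgh = ½mv_top² + mg(2r)
v_top² = 2g(h − 2r) = 2(9.8)(4.06 − 1.538) = 49.43
v_top = 7.031 m/s

v = 7.03 m/s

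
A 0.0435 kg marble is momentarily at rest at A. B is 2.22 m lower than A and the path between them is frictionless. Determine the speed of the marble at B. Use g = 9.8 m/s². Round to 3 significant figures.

Equating total energy at the two states: mgh = ½mv²
v = √(2gh) = √(2 × 9.8 × 2.22) = √43.512 = 6.596 m/s

v = 6.60 m/s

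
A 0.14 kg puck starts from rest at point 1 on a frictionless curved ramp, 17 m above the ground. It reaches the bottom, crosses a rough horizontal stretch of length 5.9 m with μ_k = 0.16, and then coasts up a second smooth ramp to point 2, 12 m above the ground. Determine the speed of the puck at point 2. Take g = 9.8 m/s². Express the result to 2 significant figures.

v = 8.9 m/s

Energy at 1: mgh₁ = (0.14)(9.8)(17) = 23.324 J
Friction loss: W_f = μ_k mg d = 1.295 J
At 2: ½mv² + mgh₂ = mgh₁ − W_f
½mv² = 23.324 − 1.295 − 16.464 = 5.5648 J
v = √(2 × 5.5648/0.14) = 8.916 m/s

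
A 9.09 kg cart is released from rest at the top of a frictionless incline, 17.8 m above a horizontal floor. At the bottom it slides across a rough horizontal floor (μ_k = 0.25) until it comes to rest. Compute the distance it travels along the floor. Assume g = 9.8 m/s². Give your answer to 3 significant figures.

Energy bookkeeping (friction removes W_f = μ_k N d):
At rest all PE has been dissipated by friction: mgh = μ_k m g d
d = h/μ_k = 17.8/0.25 = 71.20 m

d = 71.2 m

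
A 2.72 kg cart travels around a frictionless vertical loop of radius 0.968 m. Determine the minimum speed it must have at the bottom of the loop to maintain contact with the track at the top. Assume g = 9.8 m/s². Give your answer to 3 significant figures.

v = 6.89 m/s

At the top: mg = mv_top²/r ⇒ v_top² = gr = 9.486 m²/s²
Energy from bottom to top (height 2r): ½mv_bot² = ½mv_top² + mg(2r)
v_bot² = gr + 4gr = 5gr = 47.43
v_bot = √(5gr) = 6.887 m/s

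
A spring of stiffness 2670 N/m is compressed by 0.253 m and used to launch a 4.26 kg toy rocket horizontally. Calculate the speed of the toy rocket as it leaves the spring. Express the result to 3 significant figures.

v = 6.33 m/s

Conservation of energy: ½kx² = ½mv²
v = x√(k/m) = 0.253 × √(2670/4.26) = 6.334 m/s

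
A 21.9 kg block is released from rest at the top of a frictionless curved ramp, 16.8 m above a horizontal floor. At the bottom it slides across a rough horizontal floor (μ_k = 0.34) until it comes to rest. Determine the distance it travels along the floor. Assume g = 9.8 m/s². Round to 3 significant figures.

Energy at the top = energy at the end + work done against friction:
At rest all PE has been dissipated by friction: mgh = μ_k m g d
d = h/μ_k = 16.8/0.34 = 49.41 m

d = 49.4 m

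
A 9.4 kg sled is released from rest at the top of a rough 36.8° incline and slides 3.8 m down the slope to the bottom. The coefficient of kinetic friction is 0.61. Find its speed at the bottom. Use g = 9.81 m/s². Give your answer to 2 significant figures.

v = 2.9 m/s

Work–energy: mg(L sinθ) − μ_k(mg cosθ)L = ½mv²
mgh = mgL sinθ = (9.4)(9.81)(3.8)sin36.8° = 209.91 J
W_f = μ_k mg cosθ · L = (0.61)(9.4)(9.81)cos36.8°·3.8 = 171.2 J
½mv² = 209.91 − 171.2 = 38.748 J
v = √(2 × 38.748/9.4) = 2.871 m/s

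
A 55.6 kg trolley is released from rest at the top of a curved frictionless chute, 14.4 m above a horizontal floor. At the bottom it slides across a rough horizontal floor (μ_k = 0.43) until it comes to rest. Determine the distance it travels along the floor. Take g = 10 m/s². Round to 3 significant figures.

Energy at the top = energy at the end + work done against friction:
At rest all PE has been dissipated by friction: mgh = μ_k m g d
d = h/μ_k = 14.4/0.43 = 33.49 m

d = 33.5 m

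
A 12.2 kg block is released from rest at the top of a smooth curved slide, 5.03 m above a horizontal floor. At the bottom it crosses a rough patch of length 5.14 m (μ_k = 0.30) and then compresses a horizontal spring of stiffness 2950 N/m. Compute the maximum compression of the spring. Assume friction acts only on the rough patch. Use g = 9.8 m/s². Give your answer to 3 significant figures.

x = 0.532 m

Initial energy: E₁ = mgh = (12.2)(9.8)(5.03) = 601.39 J
Friction removes W_f = μ_k mg d = (0.30)(12.2)(9.8)(5.14) = 184.4 J
Energy reaching the spring: E = 601.39 − 184.4 = 417.03 J
At max compression ½kx² = E ⇒ x = √(2E/k) = √(2 × 417.03/2950) = 0.5317 m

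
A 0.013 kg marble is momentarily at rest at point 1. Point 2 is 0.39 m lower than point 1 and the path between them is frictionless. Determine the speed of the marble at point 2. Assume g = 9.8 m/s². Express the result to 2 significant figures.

By conservation of mechanical energy, mgh = ½mv²
The mass cancels from both sides.
v = √(2gh) = √(2 × 9.8 × 0.39) = √7.6440 = 2.765 m/s

v = 2.8 m/s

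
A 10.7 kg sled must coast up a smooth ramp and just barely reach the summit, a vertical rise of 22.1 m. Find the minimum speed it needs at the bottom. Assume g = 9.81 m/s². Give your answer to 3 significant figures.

v = 20.8 m/s

At the top it is momentarily at rest, so all KE converts to PE: ½mv² = mgh
v = √(2gh) = √(2 × 9.81 × 22.1) = 20.82 m/s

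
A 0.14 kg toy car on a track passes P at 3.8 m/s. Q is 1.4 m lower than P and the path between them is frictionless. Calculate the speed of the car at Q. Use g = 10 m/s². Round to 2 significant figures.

Mechanical energy is conserved (no friction): ½mv₀² + mgh = ½mv²
The mass cancels from both sides.
v² = v₀² + 2gh = (3.8)² + 2(10)(1.4) = 42.440
v = √42.440 = 6.515 m/s

v = 6.5 m/s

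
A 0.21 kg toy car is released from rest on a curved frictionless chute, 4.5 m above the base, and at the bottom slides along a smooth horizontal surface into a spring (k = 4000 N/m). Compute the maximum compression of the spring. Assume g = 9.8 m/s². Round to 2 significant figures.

Energy conservation (no friction) from release to max compression: mgh = ½kx²
x = √(2mgh/k) = √(2 × 0.21 × 9.8 × 4.5 / 4000) = 0.06805 m

x = 0.068 m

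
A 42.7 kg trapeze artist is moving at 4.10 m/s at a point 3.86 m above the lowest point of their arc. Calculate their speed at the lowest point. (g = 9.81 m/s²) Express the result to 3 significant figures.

v = 9.62 m/s

Energy conservation between the two points: ½mv₀² + mgh = ½mv²
v² = v₀² + 2gh = (4.10)² + 2(9.81)(3.86) = 92.543
v = √92.543 = 9.620 m/s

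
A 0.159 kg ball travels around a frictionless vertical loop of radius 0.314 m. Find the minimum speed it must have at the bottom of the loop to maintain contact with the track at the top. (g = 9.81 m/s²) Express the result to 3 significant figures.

At the top: mg = mv_top²/r ⇒ v_top² = gr = 3.080 m²/s²
Energy from bottom to top (height 2r): ½mv_bot² = ½mv_top² + mg(2r)
v_bot² = gr + 4gr = 5gr = 15.40
v_bot = √(5gr) = 3.924 m/s

v = 3.92 m/s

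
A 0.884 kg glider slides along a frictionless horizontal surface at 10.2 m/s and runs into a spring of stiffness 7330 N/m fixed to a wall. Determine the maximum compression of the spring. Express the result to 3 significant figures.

All KE is stored as spring PE at maximum compression: ½mv² = ½kx²
x = v√(m/k) = 10.2 × √(0.884/7330) = 0.1120 m

x = 0.112 m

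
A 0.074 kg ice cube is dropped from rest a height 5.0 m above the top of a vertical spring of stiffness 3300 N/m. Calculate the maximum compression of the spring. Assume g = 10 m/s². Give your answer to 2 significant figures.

x = 0.048 m

Take the reference level at the top of the uncompressed spring. At max compression the cube has fallen H + x and is momentarily at rest:
mg(H + x) = ½kx²
½(3300)x² − (0.074)(10)x − (0.074)(10)(5.0) = 0
1650x² − 0.7400x − 3.700 = 0
x = [0.7400 + √(0.5476 + 24420)]/(2 × 1650) = 0.04758 m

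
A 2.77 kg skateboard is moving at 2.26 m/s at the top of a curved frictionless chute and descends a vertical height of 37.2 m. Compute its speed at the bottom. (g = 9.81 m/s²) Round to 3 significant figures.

v = 27.1 m/s

Energy conservation between the two points: ½mv₀² + mgh = ½mv²
The mass cancels from both sides.
v² = v₀² + 2gh = (2.26)² + 2(9.81)(37.2) = 734.97
v = √734.97 = 27.11 m/s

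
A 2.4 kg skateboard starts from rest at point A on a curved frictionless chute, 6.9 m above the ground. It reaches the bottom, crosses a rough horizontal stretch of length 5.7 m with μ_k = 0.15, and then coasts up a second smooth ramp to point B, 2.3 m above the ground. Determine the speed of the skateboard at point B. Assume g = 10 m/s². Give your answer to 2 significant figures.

v = 8.7 m/s

Energy at A: mgh₁ = (2.4)(10)(6.9) = 165.60 J
Friction loss: W_f = μ_k mg d = 20.52 J
At B: ½mv² + mgh₂ = mgh₁ − W_f
½mv² = 165.60 − 20.52 − 55.200 = 89.880 J
v = √(2 × 89.880/2.4) = 8.654 m/s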